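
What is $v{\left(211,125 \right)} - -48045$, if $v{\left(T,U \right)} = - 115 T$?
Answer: $23780$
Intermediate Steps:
$v{\left(211,125 \right)} - -48045 = \left(-115\right) 211 - -48045 = -24265 + 48045 = 23780$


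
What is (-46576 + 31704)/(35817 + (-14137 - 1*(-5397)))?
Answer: -14872/27077 ≈ -0.54925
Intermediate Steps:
(-46576 + 31704)/(35817 + (-14137 - 1*(-5397))) = -14872/(35817 + (-14137 + 5397)) = -14872/(35817 - 8740) = -14872/27077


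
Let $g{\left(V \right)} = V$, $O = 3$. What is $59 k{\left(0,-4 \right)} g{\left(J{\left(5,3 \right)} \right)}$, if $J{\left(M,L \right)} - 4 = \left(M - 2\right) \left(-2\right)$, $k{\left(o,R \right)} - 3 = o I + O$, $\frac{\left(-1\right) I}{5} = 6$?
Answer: $-708$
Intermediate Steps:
$I = -30$ ($I = \left(-5\right) 6 = -30$)
$k{\left(o,R \right)} = 6 - 30 o$ ($k{\left(o,R \right)} = 3 + \left(o \left(-30\right) + 3\right) = 3 - \left(-3 + 30 o\right) = 6 - 30 o$)
$J{\left(M,L \right)} = 8 - 2 M$ ($J{\left(M,L \right)} = 4 + \left(M - 2\right) \left(-2\right) = 4 + \left(-2 + M\right) \left(-2\right) = 4 - \left(-4 + 2 M\right) = 8 - 2 M$)
$59 k{\left(0,-4 \right)} g{\left(J{\left(5,3 \right)} \right)} = 59 \left(6 - 0\right) \left(8 - 10\right) = 59 \left(6 + 0\right) \left(8 - 10\right) = 59 \cdot 6 \left(-2\right) = 354 \left(-2\right) = -708$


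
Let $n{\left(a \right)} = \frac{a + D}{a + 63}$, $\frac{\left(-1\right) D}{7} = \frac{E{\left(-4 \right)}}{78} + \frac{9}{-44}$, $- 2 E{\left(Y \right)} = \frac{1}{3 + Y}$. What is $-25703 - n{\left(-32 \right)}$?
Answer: $- \frac{341811064}{13299} \approx -25702.0$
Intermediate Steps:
$E{\left(Y \right)} = - \frac{1}{2 \left(3 + Y\right)}$
$D = \frac{595}{429}$ ($D = - 7 \left(\frac{\left(-1\right) \frac{1}{6 + 2 \left(-4\right)}}{78} + \frac{9}{-44}\right) = - 7 \left(- \frac{1}{6 - 8} \cdot \frac{1}{78} + 9 \left(- \frac{1}{44}\right)\right) = - 7 \left(- \frac{1}{-2} \cdot \frac{1}{78} - \frac{9}{44}\right) = - 7 \left(\left(-1\right) \left(- \frac{1}{2}\right) \frac{1}{78} - \frac{9}{44}\right) = - 7 \left(\frac{1}{2} \cdot \frac{1}{78} - \frac{9}{44}\right) = - 7 \left(\frac{1}{156} - \frac{9}{44}\right) = \left(-7\right) \left(- \frac{85}{429}\right) = \frac{595}{429} \approx 1.3869$)
$n{\left(a \right)} = \frac{\frac{595}{429} + a}{63 + a}$ ($n{\left(a \right)} = \frac{a + \frac{595}{429}}{a + 63} = \frac{\frac{595}{429} + a}{63 + a}$)
$-25703 - n{\left(-32 \right)} = -25703 - \frac{\frac{595}{429} - 32}{63 - 32} = -25703 - \frac{1}{31} \left(- \frac{13133}{429}\right) = -25703 - - \frac{13133}{13299} = -25703 + \frac{13133}{13299} = - \frac{341811064}{13299}$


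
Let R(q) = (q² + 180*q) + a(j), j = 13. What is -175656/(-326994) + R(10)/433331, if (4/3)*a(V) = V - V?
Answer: 12789746456/23616106169 ≈ 0.54157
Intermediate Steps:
a(V) = 0 (a(V) = 3*(V - V)/4 = (¾)*0 = 0)
R(q) = q² + 180*q (R(q) = (q² + 180*q) + 0 = q² + 180*q)
-175656/(-326994) + R(10)/433331 = -175656/(-326994) + (10*(180 + 10))/433331 = -175656*(-1/326994) + (10*190)*(1/433331) = 29276/54499 + 1900*(1/433331) = 29276/54499 + 1900/433331 = 12789746456/23616106169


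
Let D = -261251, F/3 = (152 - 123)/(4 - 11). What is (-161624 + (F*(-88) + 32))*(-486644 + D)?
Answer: 840251057760/7 ≈ 1.2004e+11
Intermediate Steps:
F = -87/7 (F = 3*((152 - 123)/(4 - 11)) = 3*(29/(-7)) = 3*(29*(-⅐)) = 3*(-29/7) = -87/7 ≈ -12.429)
(-161624 + (F*(-88) + 32))*(-486644 + D) = (-161624 + (-87/7*(-88) + 32))*(-486644 - 261251) = (-161624 + (7656/7 + 32))*(-747895) = (-161624 + 7880/7)*(-747895) = -1123488/7*(-747895) = 840251057760/7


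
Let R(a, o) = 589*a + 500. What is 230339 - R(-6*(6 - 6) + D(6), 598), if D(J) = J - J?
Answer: 229839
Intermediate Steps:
D(J) = 0
R(a, o) = 500 + 589*a
230339 - R(-6*(6 - 6) + D(6), 598) = 230339 - (500 + 589*(-6*(6 - 6) + 0)) = 230339 - (500 + 589*(-6*0 + 0)) = 230339 - (500 + 589*(0 + 0)) = 230339 - (500 + 589*0) = 230339 - (500 + 0) = 230339 - 1*500 = 230339 - 500 = 229839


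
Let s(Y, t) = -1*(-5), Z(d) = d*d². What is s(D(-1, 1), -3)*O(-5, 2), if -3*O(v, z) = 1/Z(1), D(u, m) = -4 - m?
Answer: -5/3 ≈ -1.6667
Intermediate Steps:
Z(d) = d³
O(v, z) = -⅓ (O(v, z) = -1/(3*(1³)) = -⅓/1 = -⅓*1 = -⅓)
s(Y, t) = 5
s(D(-1, 1), -3)*O(-5, 2) = 5*(-⅓) = -5/3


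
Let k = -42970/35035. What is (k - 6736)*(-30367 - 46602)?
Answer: 3633533001874/7007 ≈ 5.1856e+8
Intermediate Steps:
k = -8594/7007 (k = -42970*1/35035 = -8594/7007 ≈ -1.2265)
(k - 6736)*(-30367 - 46602) = (-8594/7007 - 6736)*(-30367 - 46602) = -47207746/7007*(-76969) = 3633533001874/7007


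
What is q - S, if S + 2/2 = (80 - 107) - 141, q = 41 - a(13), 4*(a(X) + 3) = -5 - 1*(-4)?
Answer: 853/4 ≈ 213.25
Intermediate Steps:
a(X) = -13/4 (a(X) = -3 + (-5 - 1*(-4))/4 = -3 + (-5 + 4)/4 = -3 + (1/4)*(-1) = -3 - 1/4 = -13/4)
q = 177/4 (q = 41 - 1*(-13/4) = 41 + 13/4 = 177/4 ≈ 44.250)
S = -169 (S = -1 + ((80 - 107) - 141) = -1 + (-27 - 141) = -1 - 168 = -169)
q - S = 177/4 - 1*(-169) = 177/4 + 169 = 853/4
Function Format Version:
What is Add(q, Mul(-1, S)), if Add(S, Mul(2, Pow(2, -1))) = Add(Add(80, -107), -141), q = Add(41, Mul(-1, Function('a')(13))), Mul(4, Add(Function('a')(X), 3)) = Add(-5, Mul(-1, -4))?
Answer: Rational(853, 4) ≈ 213.25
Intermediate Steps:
Function('a')(X) = Rational(-13, 4) (Function('a')(X) = Add(-3, Mul(Rational(1, 4), Add(-5, Mul(-1, -4)))) = Add(-3, Mul(Rational(1, 4), Add(-5, 4))) = Add(-3, Mul(Rational(1, 4), -1)) = Add(-3, Rational(-1, 4)) = Rational(-13, 4))
q = Rational(177, 4) (q = Add(41, Mul(-1, Rational(-13, 4))) = Add(41, Rational(13, 4)) = Rational(177, 4) ≈ 44.250)
S = -169 (S = Add(-1, Add(Add(80, -107), -141)) = Add(-1, Add(-27, -141)) = Add(-1, -168) = -169)
Add(q, Mul(-1, S)) = Add(Rational(177, 4), Mul(-1, -169)) = Add(Rational(177, 4), 169) = Rational(853, 4)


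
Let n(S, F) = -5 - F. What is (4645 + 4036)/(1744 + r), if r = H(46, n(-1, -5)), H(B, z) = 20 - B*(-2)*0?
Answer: 8681/1764 ≈ 4.9212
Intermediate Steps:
H(B, z) = 20 (H(B, z) = 20 - (-2*B)*0 = 20 - 1*0 = 20 + 0 = 20)
r = 20
(4645 + 4036)/(1744 + r) = (4645 + 4036)/(1744 + 20) = 8681/1764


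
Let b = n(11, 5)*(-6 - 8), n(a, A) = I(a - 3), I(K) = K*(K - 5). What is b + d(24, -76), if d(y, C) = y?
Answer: -312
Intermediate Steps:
I(K) = K*(-5 + K)
n(a, A) = (-8 + a)*(-3 + a) (n(a, A) = (a - 3)*(-5 + (a - 3)) = (-3 + a)*(-5 + (-3 + a)) = (-3 + a)*(-8 + a) = (-8 + a)*(-3 + a))
b = -336 (b = ((-8 + 11)*(-3 + 11))*(-6 - 8) = (3*8)*(-14) = 24*(-14) = -336)
b + d(24, -76) = -336 + 24 = -312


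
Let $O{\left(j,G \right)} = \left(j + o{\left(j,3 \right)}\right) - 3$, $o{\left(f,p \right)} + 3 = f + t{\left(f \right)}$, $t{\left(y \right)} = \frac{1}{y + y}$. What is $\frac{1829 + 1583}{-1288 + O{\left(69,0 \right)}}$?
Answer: $- \frac{470856}{159527} \approx -2.9516$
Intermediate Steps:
$t{\left(y \right)} = \frac{1}{2 y}$
$o{\left(f,p \right)} = -3 + f + \frac{1}{2 f}$ ($o{\left(f,p \right)} = -3 + \left(f + \frac{1}{2 f}\right) = -3 + f + \frac{1}{2 f}$)
$O{\left(j,G \right)} = -6 + \frac{1}{2 j} + 2 j$ ($O{\left(j,G \right)} = \left(j + \left(-3 + j + \frac{1}{2 j}\right)\right) - 3 = \left(-3 + \frac{1}{2 j} + 2 j\right) - 3 = -6 + \frac{1}{2 j} + 2 j$)
$\frac{1829 + 1583}{-1288 + O{\left(69,0 \right)}} = \frac{1829 + 1583}{-1288 + \left(-6 + \frac{1}{2 \cdot 69} + 2 \cdot 69\right)} = \frac{3412}{-1288 + \left(-6 + \frac{1}{2} \cdot \frac{1}{69} + 138\right)} = \frac{3412}{-1288 + \left(-6 + \frac{1}{138} + 138\right)} = \frac{3412}{-1288 + \frac{18217}{138}} = \frac{3412}{- \frac{159527}{138}} = 3412 \left(- \frac{138}{159527}\right) = - \frac{470856}{159527}$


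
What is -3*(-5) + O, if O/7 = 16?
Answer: 127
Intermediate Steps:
O = 112 (O = 7*16 = 112)
-3*(-5) + O = -3*(-5) + 112 = 15 + 112 = 127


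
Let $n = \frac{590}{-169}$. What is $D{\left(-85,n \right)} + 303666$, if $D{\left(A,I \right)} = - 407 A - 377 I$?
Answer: $\frac{4414503}{13} \approx 3.3958 \cdot 10^{5}$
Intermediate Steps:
$n = - \frac{590}{169}$ ($n = 590 \left(- \frac{1}{169}\right) = - \frac{590}{169} \approx -3.4911$)
$D{\left(-85,n \right)} + 303666 = \left(\left(-407\right) \left(-85\right) - - \frac{17110}{13}\right) + 303666 = \left(34595 + \frac{17110}{13}\right) + 303666 = \frac{466845}{13} + 303666 = \frac{4414503}{13}$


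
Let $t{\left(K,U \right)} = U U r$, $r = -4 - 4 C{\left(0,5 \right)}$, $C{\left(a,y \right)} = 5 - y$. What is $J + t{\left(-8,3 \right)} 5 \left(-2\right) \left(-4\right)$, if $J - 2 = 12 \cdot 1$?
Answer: $-1426$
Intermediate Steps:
$r = -4$ ($r = -4 - 4 \left(5 - 5\right) = -4 - 0 = -4 + 0 = -4$)
$J = 14$ ($J = 2 + 12 \cdot 1 = 2 + 12 = 14$)
$t{\left(K,U \right)} = - 4 U^{2}$ ($t{\left(K,U \right)} = U U \left(-4\right) = U^{2} \left(-4\right) = - 4 U^{2}$)
$J + t{\left(-8,3 \right)} 5 \left(-2\right) \left(-4\right) = 14 + - 4 \cdot 3^{2} \cdot 5 \left(-2\right) \left(-4\right) = 14 + \left(-4\right) 9 \left(\left(-10\right) \left(-4\right)\right) = 14 - 1440 = -1426$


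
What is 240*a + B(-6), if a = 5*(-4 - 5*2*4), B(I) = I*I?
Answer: -52764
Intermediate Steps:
B(I) = I**2
a = -220 (a = 5*(-4 - 10*4) = 5*(-4 - 40) = 5*(-44) = -220)
240*a + B(-6) = 240*(-220) + (-6)**2 = -52800 + 36 = -52764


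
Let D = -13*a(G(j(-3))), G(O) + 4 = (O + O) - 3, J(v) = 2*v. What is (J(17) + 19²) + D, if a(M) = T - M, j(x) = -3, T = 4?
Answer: 174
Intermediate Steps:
G(O) = -7 + 2*O (G(O) = -4 + ((O + O) - 3) = -4 + (2*O - 3) = -4 + (-3 + 2*O) = -7 + 2*O)
a(M) = 4 - M
D = -221 (D = -13*(4 - (-7 + 2*(-3))) = -13*(4 - (-7 - 6)) = -13*(4 - 1*(-13)) = -13*(4 + 13) = -13*17 = -221)
(J(17) + 19²) + D = (2*17 + 19²) - 221 = (34 + 361) - 221 = 395 - 221 = 174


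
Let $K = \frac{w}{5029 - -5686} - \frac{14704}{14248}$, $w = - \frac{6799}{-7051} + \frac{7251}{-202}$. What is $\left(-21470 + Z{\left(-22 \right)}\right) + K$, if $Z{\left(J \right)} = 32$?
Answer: $- \frac{582724687448742623}{27180546151330} \approx -21439.0$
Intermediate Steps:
$w = - \frac{49753403}{1424302}$ ($w = \left(-6799\right) \left(- \frac{1}{7051}\right) + 7251 \left(- \frac{1}{202}\right) = \frac{6799}{7051} - \frac{7251}{202} = - \frac{49753403}{1424302} \approx -34.932$)
$K = - \frac{28139056530083}{27180546151330}$ ($K = - \frac{49753403}{1424302 \left(5029 - -5686\right)} - \frac{14704}{14248} = - \frac{49753403}{1424302 \left(5029 + 5686\right)} - \frac{1838}{1781} = - \frac{49753403}{1424302 \cdot 10715} - \frac{1838}{1781} = \left(- \frac{49753403}{1424302}\right) \frac{1}{10715} - \frac{1838}{1781} = - \frac{49753403}{15261395930} - \frac{1838}{1781} = - \frac{28139056530083}{27180546151330} \approx -1.0353$)
$\left(-21470 + Z{\left(-22 \right)}\right) + K = \left(-21470 + 32\right) - \frac{28139056530083}{27180546151330} = -21438 - \frac{28139056530083}{27180546151330} = - \frac{582724687448742623}{27180546151330}$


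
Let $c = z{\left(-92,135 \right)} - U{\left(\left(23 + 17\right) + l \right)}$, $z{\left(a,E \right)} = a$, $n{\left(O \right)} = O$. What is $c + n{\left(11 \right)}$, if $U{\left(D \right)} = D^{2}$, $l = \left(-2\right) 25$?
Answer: $-181$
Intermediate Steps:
$l = -50$
$c = -192$ ($c = -92 - \left(\left(23 + 17\right) - 50\right)^{2} = -92 - \left(40 - 50\right)^{2} = -92 - \left(-10\right)^{2} = -92 - 100 = -192$)
$c + n{\left(11 \right)} = -192 + 11 = -181$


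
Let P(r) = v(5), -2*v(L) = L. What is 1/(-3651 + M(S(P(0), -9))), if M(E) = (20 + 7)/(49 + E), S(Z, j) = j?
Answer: -40/146013 ≈ -0.00027395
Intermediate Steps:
v(L) = -L/2
P(r) = -5/2 (P(r) = -1/2*5 = -5/2)
M(E) = 27/(49 + E)
1/(-3651 + M(S(P(0), -9))) = 1/(-3651 + 27/(49 - 9)) = 1/(-3651 + 27/40) = 1/(-146013/40) = -40/146013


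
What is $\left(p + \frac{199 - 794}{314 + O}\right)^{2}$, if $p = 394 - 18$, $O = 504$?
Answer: $\frac{94232422729}{669124} \approx 1.4083 \cdot 10^{5}$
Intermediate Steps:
$p = 376$
$\left(p + \frac{199 - 794}{314 + O}\right)^{2} = \left(376 + \frac{199 - 794}{314 + 504}\right)^{2} = \left(376 - \frac{595}{818}\right)^{2} = \left(\frac{306973}{818}\right)^{2} = \frac{94232422729}{669124}$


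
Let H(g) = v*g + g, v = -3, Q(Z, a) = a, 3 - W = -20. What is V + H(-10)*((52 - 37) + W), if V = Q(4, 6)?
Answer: 766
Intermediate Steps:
W = 23 (W = 3 - 1*(-20) = 3 + 20 = 23)
V = 6
H(g) = -2*g (H(g) = -3*g + g = -2*g)
V + H(-10)*((52 - 37) + W) = 6 + (-2*(-10))*((52 - 37) + 23) = 6 + 20*(15 + 23) = 6 + 20*38 = 6 + 760 = 766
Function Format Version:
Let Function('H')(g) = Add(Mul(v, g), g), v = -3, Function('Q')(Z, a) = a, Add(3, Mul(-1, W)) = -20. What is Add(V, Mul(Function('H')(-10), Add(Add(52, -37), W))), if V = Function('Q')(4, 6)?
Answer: 766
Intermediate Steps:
W = 23 (W = Add(3, Mul(-1, -20)) = Add(3, 20) = 23)
V = 6
Function('H')(g) = Mul(-2, g) (Function('H')(g) = Add(Mul(-3, g), g) = Mul(-2, g))
Add(V, Mul(Function('H')(-10), Add(Add(52, -37), W))) = Add(6, Mul(Mul(-2, -10), Add(Add(52, -37), 23))) = Add(6, Mul(20, Add(15, 23))) = Add(6, Mul(20, 38)) = Add(6, 760) = 766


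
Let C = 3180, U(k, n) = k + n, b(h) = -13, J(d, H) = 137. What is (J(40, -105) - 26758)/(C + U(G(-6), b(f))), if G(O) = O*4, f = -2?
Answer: -3803/449 ≈ -8.4699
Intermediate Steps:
G(O) = 4*O
(J(40, -105) - 26758)/(C + U(G(-6), b(f))) = (137 - 26758)/(3180 + (4*(-6) - 13)) = -26621/(3180 + (-24 - 13)) = -26621/(3180 - 37) = -26621/3143 = -26621*1/3143 = -3803/449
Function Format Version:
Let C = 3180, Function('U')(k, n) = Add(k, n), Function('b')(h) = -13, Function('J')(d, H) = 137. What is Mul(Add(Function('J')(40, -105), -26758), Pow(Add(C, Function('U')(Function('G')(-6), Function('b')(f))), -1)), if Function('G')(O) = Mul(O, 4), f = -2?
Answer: Rational(-3803, 449) ≈ -8.4699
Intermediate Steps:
Function('G')(O) = Mul(4, O)
Mul(Add(Function('J')(40, -105), -26758), Pow(Add(C, Function('U')(Function('G')(-6), Function('b')(f))), -1)) = Mul(Add(137, -26758), Pow(Add(3180, Add(Mul(4, -6), -13)), -1)) = Mul(-26621, Pow(Add(3180, Add(-24, -13)), -1)) = Mul(-26621, Pow(Add(3180, -37), -1)) = Mul(-26621, Pow(3143, -1)) = Mul(-26621, Rational(1, 3143)) = Rational(-3803, 449)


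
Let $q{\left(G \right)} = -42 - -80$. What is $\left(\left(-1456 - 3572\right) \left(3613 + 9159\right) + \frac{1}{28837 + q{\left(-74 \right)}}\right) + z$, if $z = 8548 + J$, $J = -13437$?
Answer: $- \frac{1854424831874}{28875} \approx -6.4223 \cdot 10^{7}$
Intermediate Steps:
$q{\left(G \right)} = 38$ ($q{\left(G \right)} = -42 + 80 = 38$)
$z = -4889$ ($z = 8548 - 13437 = -4889$)
$\left(\left(-1456 - 3572\right) \left(3613 + 9159\right) + \frac{1}{28837 + q{\left(-74 \right)}}\right) + z = \left(\left(-1456 - 3572\right) \left(3613 + 9159\right) + \frac{1}{28837 + 38}\right) - 4889 = \left(\left(-5028\right) 12772 + \frac{1}{28875}\right) - 4889 = \left(-64217616 + \frac{1}{28875}\right) - 4889 = - \frac{1854283661999}{28875} - 4889 = - \frac{1854424831874}{28875}$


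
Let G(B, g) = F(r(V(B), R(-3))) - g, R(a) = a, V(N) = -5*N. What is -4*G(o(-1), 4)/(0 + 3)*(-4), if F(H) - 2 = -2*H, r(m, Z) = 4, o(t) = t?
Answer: -160/3 ≈ -53.333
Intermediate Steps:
F(H) = 2 - 2*H
G(B, g) = -6 - g (G(B, g) = (2 - 2*4) - g = (2 - 8) - g = -6 - g)
-4*G(o(-1), 4)/(0 + 3)*(-4) = -4*(-6 - 1*4)/(0 + 3)*(-4) = -4*(-6 - 4)/3*(-4) = -4*(-10*⅓)*(-4) = -(-40)*(-4)/3 = -4*40/3 = -160/3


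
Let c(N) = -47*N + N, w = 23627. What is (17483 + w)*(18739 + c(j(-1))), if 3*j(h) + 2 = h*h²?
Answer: 772251350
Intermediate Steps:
j(h) = -⅔ + h³/3 (j(h) = -⅔ + (h*h²)/3 = -⅔ + h³/3)
c(N) = -46*N
(17483 + w)*(18739 + c(j(-1))) = (17483 + 23627)*(18739 - 46*(-⅔ + (⅓)*(-1)³)) = 41110*(18739 - 46*(-⅔ + (⅓)*(-1))) = 41110*(18739 - 46*(-⅔ - ⅓)) = 41110*(18739 - 46*(-1)) = 41110*(18739 + 46) = 41110*18785 = 772251350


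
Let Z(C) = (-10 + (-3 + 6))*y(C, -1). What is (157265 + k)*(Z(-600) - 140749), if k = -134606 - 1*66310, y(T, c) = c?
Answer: 6143529042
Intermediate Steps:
Z(C) = 7 (Z(C) = (-10 + (-3 + 6))*(-1) = (-10 + 3)*(-1) = -7*(-1) = 7)
k = -200916 (k = -134606 - 66310 = -200916)
(157265 + k)*(Z(-600) - 140749) = (157265 - 200916)*(7 - 140749) = -43651*(-140742) = 6143529042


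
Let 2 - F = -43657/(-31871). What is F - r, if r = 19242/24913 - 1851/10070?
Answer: 47564921769/1142228912230 ≈ 0.041642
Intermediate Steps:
F = 20085/31871 (F = 2 - (-43657)/(-31871) = 2 - (-43657)*(-1)/31871 = 2 - 1*43657/31871 = 2 - 43657/31871 = 20085/31871 ≈ 0.63020)
r = 147652977/250873910 (r = 19242*(1/24913) - 1851*1/10070 = 19242/24913 - 1851/10070 = 147652977/250873910 ≈ 0.58855)
F - r = 20085/31871 - 1*147652977/250873910 = 20085/31871 - 147652977/250873910 = 47564921769/1142228912230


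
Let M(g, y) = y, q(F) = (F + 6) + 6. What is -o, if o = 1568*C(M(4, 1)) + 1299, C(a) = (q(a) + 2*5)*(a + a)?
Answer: -73427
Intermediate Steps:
q(F) = 12 + F (q(F) = (6 + F) + 6 = 12 + F)
C(a) = 2*a*(22 + a) (C(a) = ((12 + a) + 2*5)*(a + a) = ((12 + a) + 10)*(2*a) = (22 + a)*(2*a) = 2*a*(22 + a))
o = 73427 (o = 1568*(2*1*(22 + 1)) + 1299 = 1568*(2*1*23) + 1299 = 1568*46 + 1299 = 72128 + 1299 = 73427)
-o = -1*73427 = -73427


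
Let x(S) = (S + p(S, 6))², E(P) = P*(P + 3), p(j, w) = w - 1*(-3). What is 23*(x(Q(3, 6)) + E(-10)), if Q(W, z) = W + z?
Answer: 9062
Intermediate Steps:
p(j, w) = 3 + w (p(j, w) = w + 3 = 3 + w)
E(P) = P*(3 + P)
x(S) = (9 + S)² (x(S) = (S + (3 + 6))² = (S + 9)² = (9 + S)²)
23*(x(Q(3, 6)) + E(-10)) = 23*((9 + (3 + 6))² - 10*(3 - 10)) = 23*((9 + 9)² - 10*(-7)) = 23*(18² + 70) = 23*(324 + 70) = 23*394 = 9062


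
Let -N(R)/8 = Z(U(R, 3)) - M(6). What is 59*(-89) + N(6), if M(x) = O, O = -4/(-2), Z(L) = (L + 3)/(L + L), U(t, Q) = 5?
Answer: -26207/5 ≈ -5241.4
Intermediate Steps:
Z(L) = (3 + L)/(2*L) (Z(L) = (3 + L)/((2*L)) = (3 + L)*(1/(2*L)) = (3 + L)/(2*L))
O = 2 (O = -4*(-½) = 2)
M(x) = 2
N(R) = 48/5 (N(R) = -8*((½)*(3 + 5)/5 - 1*2) = -8*((½)*(⅕)*8 - 2) = -8*(⅘ - 2) = -8*(-6/5) = 48/5)
59*(-89) + N(6) = 59*(-89) + 48/5 = -5251 + 48/5 = -26207/5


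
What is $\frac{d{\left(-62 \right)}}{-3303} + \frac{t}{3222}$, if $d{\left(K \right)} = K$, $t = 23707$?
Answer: $\frac{969185}{131386} \approx 7.3766$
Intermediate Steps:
$\frac{d{\left(-62 \right)}}{-3303} + \frac{t}{3222} = - \frac{62}{-3303} + \frac{23707}{3222} = \left(-62\right) \left(- \frac{1}{3303}\right) + 23707 \cdot \frac{1}{3222} = \frac{62}{3303} + \frac{23707}{3222} = \frac{969185}{131386}$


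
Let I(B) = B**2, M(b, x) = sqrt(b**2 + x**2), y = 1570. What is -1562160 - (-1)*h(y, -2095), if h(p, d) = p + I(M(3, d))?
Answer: 2828444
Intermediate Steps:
h(p, d) = 9 + p + d**2 (h(p, d) = p + (sqrt(3**2 + d**2))**2 = p + (sqrt(9 + d**2))**2 = p + (9 + d**2) = 9 + p + d**2)
-1562160 - (-1)*h(y, -2095) = -1562160 - (-1)*(9 + 1570 + (-2095)**2) = -1562160 - (-1)*(9 + 1570 + 4389025) = -1562160 - (-1)*4390604 = -1562160 - 1*(-4390604) = -1562160 + 4390604 = 2828444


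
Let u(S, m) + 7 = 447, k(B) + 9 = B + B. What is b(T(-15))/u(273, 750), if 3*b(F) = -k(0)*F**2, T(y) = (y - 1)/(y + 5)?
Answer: 24/1375 ≈ 0.017455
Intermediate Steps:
k(B) = -9 + 2*B (k(B) = -9 + (B + B) = -9 + 2*B)
u(S, m) = 440 (u(S, m) = -7 + 447 = 440)
T(y) = (-1 + y)/(5 + y)
b(F) = 3*F**2 (b(F) = (-(-9 + 2*0)*F**2)/3 = (-(-9 + 0)*F**2)/3 = (-(-9)*F**2)/3 = (9*F**2)/3 = 3*F**2)
b(T(-15))/u(273, 750) = (3*((-1 - 15)/(5 - 15))**2)/440 = (3*(-16/(-10))**2)*(1/440) = (3*(-1/10*(-16))**2)*(1/440) = (3*(8/5)**2)*(1/440) = (3*(64/25))*(1/440) = (192/25)*(1/440) = 24/1375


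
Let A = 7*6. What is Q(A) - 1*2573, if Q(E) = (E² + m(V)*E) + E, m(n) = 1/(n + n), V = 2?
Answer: -1513/2 ≈ -756.50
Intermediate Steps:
m(n) = 1/(2*n)
A = 42
Q(E) = E² + 5*E/4 (Q(E) = (E² + ((½)/2)*E) + E = (E² + ((½)*(½))*E) + E = (E² + E/4) + E = E² + 5*E/4)
Q(A) - 1*2573 = (¼)*42*(5 + 4*42) - 1*2573 = (¼)*42*(5 + 168) - 2573 = (¼)*42*173 - 2573 = 3633/2 - 2573 = -1513/2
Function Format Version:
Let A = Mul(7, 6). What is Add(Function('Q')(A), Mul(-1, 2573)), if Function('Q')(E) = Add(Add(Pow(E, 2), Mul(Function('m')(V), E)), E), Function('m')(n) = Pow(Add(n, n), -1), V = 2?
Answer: Rational(-1513, 2) ≈ -756.50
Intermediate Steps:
Function('m')(n) = Mul(Rational(1, 2), Pow(n, -1)) (Function('m')(n) = Pow(Mul(2, n), -1) = Mul(Rational(1, 2), Pow(n, -1)))
A = 42
Function('Q')(E) = Add(Pow(E, 2), Mul(Rational(5, 4), E)) (Function('Q')(E) = Add(Add(Pow(E, 2), Mul(Mul(Rational(1, 2), Pow(2, -1)), E)), E) = Add(Add(Pow(E, 2), Mul(Mul(Rational(1, 2), Rational(1, 2)), E)), E) = Add(Add(Pow(E, 2), Mul(Rational(1, 4), E)), E) = Add(Pow(E, 2), Mul(Rational(5, 4), E)))
Add(Function('Q')(A), Mul(-1, 2573)) = Add(Mul(Rational(1, 4), 42, Add(5, Mul(4, 42))), Mul(-1, 2573)) = Add(Mul(Rational(1, 4), 42, Add(5, 168)), -2573) = Add(Mul(Rational(1, 4), 42, 173), -2573) = Add(Rational(3633, 2), -2573) = Rational(-1513, 2)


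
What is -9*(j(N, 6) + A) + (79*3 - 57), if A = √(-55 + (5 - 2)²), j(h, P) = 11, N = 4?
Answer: 81 - 9*I*√46 ≈ 81.0 - 61.041*I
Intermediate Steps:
A = I*√46 (A = √(-55 + 3²) = √(-55 + 9) = √(-46) = I*√46 ≈ 6.7823*I)
-9*(j(N, 6) + A) + (79*3 - 57) = -9*(11 + I*√46) + (79*3 - 57) = (-99 - 9*I*√46) + (237 - 57) = (-99 - 9*I*√46) + 180 = 81 - 9*I*√46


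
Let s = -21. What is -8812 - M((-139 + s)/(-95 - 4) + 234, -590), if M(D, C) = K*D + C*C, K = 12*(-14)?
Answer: -10471840/33 ≈ -3.1733e+5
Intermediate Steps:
K = -168
M(D, C) = C² - 168*D (M(D, C) = -168*D + C*C = -168*D + C² = C² - 168*D)
-8812 - M((-139 + s)/(-95 - 4) + 234, -590) = -8812 - ((-590)² - 168*((-139 - 21)/(-95 - 4) + 234)) = -8812 - (348100 - 168*(-160/(-99) + 234)) = -8812 - (348100 - 168*(-160*(-1/99) + 234)) = -8812 - (348100 - 168*(160/99 + 234)) = -8812 - (348100 - 168*23326/99) = -8812 - (348100 - 1306256/33) = -8812 - 1*10181044/33 = -8812 - 10181044/33 = -10471840/33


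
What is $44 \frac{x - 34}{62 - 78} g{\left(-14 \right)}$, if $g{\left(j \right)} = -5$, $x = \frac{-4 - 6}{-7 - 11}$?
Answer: $- \frac{16555}{36} \approx -459.86$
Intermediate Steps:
$x = \frac{5}{9}$ ($x = - \frac{10}{-18} = \left(-10\right) \left(- \frac{1}{18}\right) = \frac{5}{9} \approx 0.55556$)
$44 \frac{x - 34}{62 - 78} g{\left(-14 \right)} = 44 \frac{\frac{5}{9} - 34}{62 - 78} \left(-5\right) = 44 \left(- \frac{301}{9 \left(-16\right)}\right) \left(-5\right) = 44 \left(\left(- \frac{301}{9}\right) \left(- \frac{1}{16}\right)\right) \left(-5\right) = 44 \cdot \frac{301}{144} \left(-5\right) = \frac{3311}{36} \left(-5\right) = - \frac{16555}{36}$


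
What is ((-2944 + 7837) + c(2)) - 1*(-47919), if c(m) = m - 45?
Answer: 52769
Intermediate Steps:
c(m) = -45 + m
((-2944 + 7837) + c(2)) - 1*(-47919) = ((-2944 + 7837) + (-45 + 2)) - 1*(-47919) = (4893 - 43) + 47919 = 4850 + 47919 = 52769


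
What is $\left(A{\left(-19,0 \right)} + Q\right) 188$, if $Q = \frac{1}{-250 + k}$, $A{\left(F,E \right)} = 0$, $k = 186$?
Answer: $- \frac{47}{16} \approx -2.9375$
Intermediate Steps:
$Q = - \frac{1}{64}$ ($Q = \frac{1}{-250 + 186} = \frac{1}{-64} = - \frac{1}{64} \approx -0.015625$)
$\left(A{\left(-19,0 \right)} + Q\right) 188 = \left(0 - \frac{1}{64}\right) 188 = \left(- \frac{1}{64}\right) 188 = - \frac{47}{16}$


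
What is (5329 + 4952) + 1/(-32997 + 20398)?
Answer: 129530318/12599 ≈ 10281.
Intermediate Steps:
(5329 + 4952) + 1/(-32997 + 20398) = 10281 + 1/(-12599) = 10281 - 1/12599 = 129530318/12599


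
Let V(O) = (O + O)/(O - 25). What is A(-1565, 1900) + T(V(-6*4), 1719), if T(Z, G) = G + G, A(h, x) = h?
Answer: 1873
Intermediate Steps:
V(O) = 2*O/(-25 + O) (V(O) = (2*O)/(-25 + O) = 2*O/(-25 + O))
T(Z, G) = 2*G
A(-1565, 1900) + T(V(-6*4), 1719) = -1565 + 2*1719 = -1565 + 3438 = 1873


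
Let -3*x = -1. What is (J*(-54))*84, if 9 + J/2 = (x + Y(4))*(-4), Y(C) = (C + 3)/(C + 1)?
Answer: 722736/5 ≈ 1.4455e+5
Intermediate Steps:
Y(C) = (3 + C)/(1 + C)
x = ⅓ (x = -⅓*(-1) = ⅓ ≈ 0.33333)
J = -478/15 (J = -18 + 2*((⅓ + (3 + 4)/(1 + 4))*(-4)) = -18 + 2*((⅓ + 7/5)*(-4)) = -18 + 2*((26/15)*(-4)) = -18 + 2*(-104/15) = -18 - 208/15 = -478/15 ≈ -31.867)
(J*(-54))*84 = -478/15*(-54)*84 = (8604/5)*84 = 722736/5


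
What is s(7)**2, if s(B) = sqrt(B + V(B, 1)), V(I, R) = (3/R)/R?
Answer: 10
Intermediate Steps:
V(I, R) = 3/R**2
s(B) = sqrt(3 + B) (s(B) = sqrt(B + 3/1**2) = sqrt(B + 3*1) = sqrt(B + 3) = sqrt(3 + B))
s(7)**2 = (sqrt(3 + 7))**2 = (sqrt(10))**2 = 10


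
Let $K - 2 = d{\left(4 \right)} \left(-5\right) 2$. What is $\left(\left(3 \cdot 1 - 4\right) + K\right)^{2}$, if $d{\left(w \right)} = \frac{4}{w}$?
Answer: $81$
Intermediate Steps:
$K = -8$ ($K = 2 + \frac{4}{4} \left(-5\right) 2 = 2 + 4 \cdot \frac{1}{4} \left(-5\right) 2 = 2 + 1 \left(-5\right) 2 = 2 - 10 = -8$)
$\left(\left(3 \cdot 1 - 4\right) + K\right)^{2} = \left(\left(3 \cdot 1 - 4\right) - 8\right)^{2} = \left(\left(3 - 4\right) - 8\right)^{2} = \left(-1 - 8\right)^{2} = \left(-9\right)^{2} = 81$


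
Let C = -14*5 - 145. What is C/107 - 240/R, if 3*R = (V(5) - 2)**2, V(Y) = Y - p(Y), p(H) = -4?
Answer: -87575/5243 ≈ -16.703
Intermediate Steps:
V(Y) = 4 + Y (V(Y) = Y - 1*(-4) = Y + 4 = 4 + Y)
R = 49/3 (R = ((4 + 5) - 2)**2/3 = (9 - 2)**2/3 = (1/3)*7**2 = (1/3)*49 = 49/3 ≈ 16.333)
C = -215 (C = -70 - 145 = -215)
C/107 - 240/R = -215/107 - 240/49/3 = -215*1/107 - 240*3/49 = -215/107 - 720/49 = -87575/5243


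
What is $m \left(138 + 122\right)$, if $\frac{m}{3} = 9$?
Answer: $7020$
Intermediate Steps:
$m = 27$ ($m = 3 \cdot 9 = 27$)
$m \left(138 + 122\right) = 27 \left(138 + 122\right) = 27 \cdot 260 = 7020$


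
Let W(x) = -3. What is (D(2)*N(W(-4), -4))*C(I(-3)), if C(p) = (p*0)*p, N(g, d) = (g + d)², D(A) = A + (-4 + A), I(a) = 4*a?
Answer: 0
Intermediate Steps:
D(A) = -4 + 2*A
N(g, d) = (d + g)²
C(p) = 0 (C(p) = 0*p = 0)
(D(2)*N(W(-4), -4))*C(I(-3)) = ((-4 + 2*2)*(-4 - 3)²)*0 = ((-4 + 4)*(-7)²)*0 = (0*49)*0 = 0*0 = 0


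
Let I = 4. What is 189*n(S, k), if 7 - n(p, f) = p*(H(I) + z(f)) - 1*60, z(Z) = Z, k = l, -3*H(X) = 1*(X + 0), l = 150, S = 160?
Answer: -4483017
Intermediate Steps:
H(X) = -X/3 (H(X) = -(X + 0)/3 = -X/3)
k = 150
n(p, f) = 67 - p*(-4/3 + f) (n(p, f) = 7 - (p*(-⅓*4 + f) - 1*60) = 7 - (p*(-4/3 + f) - 60) = 7 - (-60 + p*(-4/3 + f)) = 7 + (60 - p*(-4/3 + f)) = 67 - p*(-4/3 + f))
189*n(S, k) = 189*(67 + (4/3)*160 - 1*150*160) = 189*(67 + 640/3 - 24000) = 189*(-71159/3) = -4483017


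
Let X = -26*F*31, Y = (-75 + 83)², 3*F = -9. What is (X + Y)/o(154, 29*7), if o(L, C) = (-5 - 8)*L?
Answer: -1241/1001 ≈ -1.2398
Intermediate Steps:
F = -3 (F = (⅓)*(-9) = -3)
o(L, C) = -13*L
Y = 64 (Y = 8² = 64)
X = 2418 (X = -26*(-3)*31 = 78*31 = 2418)
(X + Y)/o(154, 29*7) = (2418 + 64)/((-13*154)) = 2482/(-2002) = 2482*(-1/2002) = -1241/1001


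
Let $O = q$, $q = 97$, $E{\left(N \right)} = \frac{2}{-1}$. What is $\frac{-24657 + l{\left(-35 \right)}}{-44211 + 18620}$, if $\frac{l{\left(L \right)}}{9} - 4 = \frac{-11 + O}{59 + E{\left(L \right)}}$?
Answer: $\frac{467541}{486229} \approx 0.96157$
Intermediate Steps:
$E{\left(N \right)} = -2$ ($E{\left(N \right)} = 2 \left(-1\right) = -2$)
$O = 97$
$l{\left(L \right)} = \frac{942}{19}$ ($l{\left(L \right)} = 36 + 9 \frac{-11 + 97}{59 - 2} = 36 + 9 \cdot \frac{86}{57} = 36 + \frac{258}{19} = \frac{942}{19}$)
$\frac{-24657 + l{\left(-35 \right)}}{-44211 + 18620} = \frac{-24657 + \frac{942}{19}}{-44211 + 18620} = - \frac{467541}{19 \left(-25591\right)} = \left(- \frac{467541}{19}\right) \left(- \frac{1}{25591}\right) = \frac{467541}{486229}$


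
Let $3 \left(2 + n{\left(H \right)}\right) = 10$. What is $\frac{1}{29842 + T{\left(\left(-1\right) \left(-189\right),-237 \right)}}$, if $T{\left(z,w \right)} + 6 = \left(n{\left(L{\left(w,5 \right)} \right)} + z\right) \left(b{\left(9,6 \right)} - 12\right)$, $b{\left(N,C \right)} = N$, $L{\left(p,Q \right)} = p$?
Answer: $\frac{1}{29265} \approx 3.4171 \cdot 10^{-5}$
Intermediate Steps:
$n{\left(H \right)} = \frac{4}{3}$ ($n{\left(H \right)} = -2 + \frac{1}{3} \cdot 10 = -2 + \frac{10}{3} = \frac{4}{3}$)
$T{\left(z,w \right)} = -10 - 3 z$ ($T{\left(z,w \right)} = -6 + \left(\frac{4}{3} + z\right) \left(9 - 12\right) = -6 + \left(\frac{4}{3} + z\right) \left(-3\right) = -6 - \left(4 + 3 z\right) = -10 - 3 z$)
$\frac{1}{29842 + T{\left(\left(-1\right) \left(-189\right),-237 \right)}} = \frac{1}{29842 - \left(10 + 3 \left(\left(-1\right) \left(-189\right)\right)\right)} = \frac{1}{29842 - 577} = \frac{1}{29265}$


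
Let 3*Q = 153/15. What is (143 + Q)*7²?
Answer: 35868/5 ≈ 7173.6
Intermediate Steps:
Q = 17/5 (Q = (153/15)/3 = (153*(1/15))/3 = (⅓)*(51/5) = 17/5 ≈ 3.4000)
(143 + Q)*7² = (143 + 17/5)*7² = (732/5)*49 = 35868/5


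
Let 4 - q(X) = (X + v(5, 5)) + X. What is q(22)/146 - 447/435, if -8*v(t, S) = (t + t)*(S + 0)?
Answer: -106591/84680 ≈ -1.2588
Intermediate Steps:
v(t, S) = -S*t/4 (v(t, S) = -(t + t)*(S + 0)/8 = -2*t*S/8 = -S*t/4)
q(X) = 41/4 - 2*X (q(X) = 4 - ((X - 1/4*5*5) + X) = 4 - ((X - 25/4) + X) = 4 - ((-25/4 + X) + X) = 4 - (-25/4 + 2*X) = 4 + (25/4 - 2*X) = 41/4 - 2*X)
q(22)/146 - 447/435 = (41/4 - 2*22)/146 - 447/435 = (41/4 - 44)*(1/146) - 447*1/435 = -135/4*1/146 - 149/145 = -135/584 - 149/145 = -106591/84680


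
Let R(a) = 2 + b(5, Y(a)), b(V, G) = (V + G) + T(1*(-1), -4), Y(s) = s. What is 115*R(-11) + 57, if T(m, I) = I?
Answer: -863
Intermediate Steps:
b(V, G) = -4 + G + V (b(V, G) = (V + G) - 4 = (G + V) - 4 = -4 + G + V)
R(a) = 3 + a (R(a) = 2 + (-4 + a + 5) = 2 + (1 + a) = 3 + a)
115*R(-11) + 57 = 115*(3 - 11) + 57 = 115*(-8) + 57 = -920 + 57 = -863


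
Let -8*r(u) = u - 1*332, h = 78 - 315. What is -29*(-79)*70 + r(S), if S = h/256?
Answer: 328522989/2048 ≈ 1.6041e+5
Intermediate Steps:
h = -237
S = -237/256 ≈ -0.92578
r(u) = 83/2 - u/8 (r(u) = -(u - 1*332)/8 = -(u - 332)/8 = -(-332 + u)/8 = 83/2 - u/8)
-29*(-79)*70 + r(S) = -29*(-79)*70 + (83/2 - ⅛*(-237/256)) = 2291*70 + (83/2 + 237/2048) = 160370 + 85229/2048 = 328522989/2048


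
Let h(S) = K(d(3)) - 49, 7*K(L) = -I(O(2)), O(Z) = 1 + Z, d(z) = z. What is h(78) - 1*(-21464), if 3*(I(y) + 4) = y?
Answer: 149908/7 ≈ 21415.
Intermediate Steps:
I(y) = -4 + y/3
K(L) = 3/7 (K(L) = (-(-4 + (1 + 2)/3))/7 = (-(-4 + (1/3)*3))/7 = (-(-4 + 1))/7 = (-1*(-3))/7 = (1/7)*3 = 3/7)
h(S) = -340/7 (h(S) = 3/7 - 49 = -340/7)
h(78) - 1*(-21464) = -340/7 - 1*(-21464) = -340/7 + 21464 = 149908/7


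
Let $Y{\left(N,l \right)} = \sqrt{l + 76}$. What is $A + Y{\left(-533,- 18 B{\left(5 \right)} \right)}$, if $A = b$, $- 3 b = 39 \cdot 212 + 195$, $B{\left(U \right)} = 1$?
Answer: $-2821 + \sqrt{58} \approx -2813.4$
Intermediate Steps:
$b = -2821$ ($b = - \frac{39 \cdot 212 + 195}{3} = - \frac{8268 + 195}{3} = \left(- \frac{1}{3}\right) 8463 = -2821$)
$Y{\left(N,l \right)} = \sqrt{76 + l}$
$A = -2821$
$A + Y{\left(-533,- 18 B{\left(5 \right)} \right)} = -2821 + \sqrt{76 - 18} = -2821 + \sqrt{58}$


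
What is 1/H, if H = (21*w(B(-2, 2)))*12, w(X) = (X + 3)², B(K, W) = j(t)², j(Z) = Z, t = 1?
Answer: 1/4032 ≈ 0.00024802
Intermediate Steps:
B(K, W) = 1 (B(K, W) = 1² = 1)
w(X) = (3 + X)²
H = 4032 (H = (21*(3 + 1)²)*12 = (21*4²)*12 = (21*16)*12 = 336*12 = 4032)
1/H = 1/4032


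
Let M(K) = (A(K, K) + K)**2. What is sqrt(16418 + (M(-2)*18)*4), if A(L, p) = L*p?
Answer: sqrt(16706) ≈ 129.25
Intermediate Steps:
M(K) = (K + K**2)**2 (M(K) = (K*K + K)**2 = (K**2 + K)**2 = (K + K**2)**2)
sqrt(16418 + (M(-2)*18)*4) = sqrt(16418 + (((-2)**2*(1 - 2)**2)*18)*4) = sqrt(16418 + ((4*(-1)**2)*18)*4) = sqrt(16418 + ((4*1)*18)*4) = sqrt(16418 + (4*18)*4) = sqrt(16418 + 72*4) = sqrt(16418 + 288) = sqrt(16706)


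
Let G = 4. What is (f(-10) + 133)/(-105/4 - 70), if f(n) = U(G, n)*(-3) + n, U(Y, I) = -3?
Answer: -48/35 ≈ -1.3714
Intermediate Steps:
f(n) = 9 + n (f(n) = -3*(-3) + n = 9 + n)
(f(-10) + 133)/(-105/4 - 70) = ((9 - 10) + 133)/(-105/4 - 70) = (-1 + 133)/(-105*¼ - 70) = 132/(-105/4 - 70) = 132/(-385/4) = 132*(-4/385) = -48/35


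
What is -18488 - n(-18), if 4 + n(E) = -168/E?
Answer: -55480/3 ≈ -18493.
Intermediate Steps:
n(E) = -4 - 168/E
-18488 - n(-18) = -18488 - (-4 - 168/(-18)) = -18488 - (-4 - 168*(-1/18)) = -18488 - (-4 + 28/3) = -18488 - 1*16/3 = -18488 - 16/3 = -55480/3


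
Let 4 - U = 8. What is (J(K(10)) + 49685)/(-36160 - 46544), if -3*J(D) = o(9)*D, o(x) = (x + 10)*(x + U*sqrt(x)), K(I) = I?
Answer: -16625/27568 ≈ -0.60305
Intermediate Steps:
U = -4 (U = 4 - 1*8 = 4 - 8 = -4)
o(x) = (10 + x)*(x - 4*sqrt(x)) (o(x) = (x + 10)*(x - 4*sqrt(x)) = (10 + x)*(x - 4*sqrt(x)))
J(D) = 19*D (J(D) = -(9**2 - 40*sqrt(9) - 4*9**(3/2) + 10*9)*D/3 = -(81 - 40*3 - 4*27 + 90)*D/3 = -(81 - 120 - 108 + 90)*D/3 = -(-19)*D = 19*D)
(J(K(10)) + 49685)/(-36160 - 46544) = (19*10 + 49685)/(-36160 - 46544) = (190 + 49685)/(-82704) = 49875*(-1/82704) = -16625/27568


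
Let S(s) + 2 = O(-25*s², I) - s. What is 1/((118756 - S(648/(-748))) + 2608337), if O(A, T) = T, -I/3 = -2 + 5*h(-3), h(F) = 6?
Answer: 187/509982311 ≈ 3.6668e-7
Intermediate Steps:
I = -84 (I = -3*(-2 + 5*6) = -3*(-2 + 30) = -3*28 = -84)
S(s) = -86 - s (S(s) = -2 + (-84 - s) = -86 - s)
1/((118756 - S(648/(-748))) + 2608337) = 1/((118756 - (-86 - 648/(-748))) + 2608337) = 1/((118756 - (-86 - 648*(-1)/748)) + 2608337) = 1/((118756 - (-86 - 1*(-162/187))) + 2608337) = 1/((118756 - (-86 + 162/187)) + 2608337) = 1/((118756 - 1*(-15920/187)) + 2608337) = 1/((118756 + 15920/187) + 2608337) = 1/(22223292/187 + 2608337) = 1/(509982311/187) = 187/509982311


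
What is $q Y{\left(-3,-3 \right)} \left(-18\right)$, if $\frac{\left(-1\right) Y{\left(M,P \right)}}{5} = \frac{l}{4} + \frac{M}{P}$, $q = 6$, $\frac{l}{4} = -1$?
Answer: $0$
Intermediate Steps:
$l = -4$ ($l = 4 \left(-1\right) = -4$)
$Y{\left(M,P \right)} = 5 - \frac{5 M}{P}$ ($Y{\left(M,P \right)} = - 5 \left(- \frac{4}{4} + \frac{M}{P}\right) = - 5 \left(\left(-4\right) \frac{1}{4} + \frac{M}{P}\right) = - 5 \left(-1 + \frac{M}{P}\right) = 5 - \frac{5 M}{P}$)
$q Y{\left(-3,-3 \right)} \left(-18\right) = 6 \left(5 - - \frac{15}{-3}\right) \left(-18\right) = 6 \left(5 - \left(-15\right) \left(- \frac{1}{3}\right)\right) \left(-18\right) = 6 \left(5 - 5\right) \left(-18\right) = 6 \cdot 0 \left(-18\right) = 0 \left(-18\right) = 0$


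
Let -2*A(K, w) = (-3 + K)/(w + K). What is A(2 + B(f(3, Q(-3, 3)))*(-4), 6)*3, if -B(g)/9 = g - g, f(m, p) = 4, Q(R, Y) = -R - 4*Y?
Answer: 3/16 ≈ 0.18750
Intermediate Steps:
B(g) = 0 (B(g) = -9*(g - g) = -9*0 = 0)
A(K, w) = -(-3 + K)/(2*(K + w)) (A(K, w) = -(-3 + K)/(2*(w + K)) = -(-3 + K)/(2*(K + w)))
A(2 + B(f(3, Q(-3, 3)))*(-4), 6)*3 = ((3 - (2 + 0*(-4)))/(2*((2 + 0*(-4)) + 6)))*3 = ((3 - (2 + 0))/(2*((2 + 0) + 6)))*3 = ((3 - 1*2)/(2*(2 + 6)))*3 = ((½)*(3 - 2)/8)*3 = ((½)*(⅛)*1)*3 = (1/16)*3 = 3/16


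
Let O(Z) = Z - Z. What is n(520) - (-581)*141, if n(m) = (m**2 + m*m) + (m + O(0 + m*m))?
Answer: 623241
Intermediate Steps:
O(Z) = 0
n(m) = m + 2*m**2 (n(m) = (m**2 + m*m) + (m + 0) = (m**2 + m**2) + m = 2*m**2 + m = m + 2*m**2)
n(520) - (-581)*141 = 520*(1 + 2*520) - (-581)*141 = 520*(1 + 1040) - 1*(-81921) = 520*1041 + 81921 = 541320 + 81921 = 623241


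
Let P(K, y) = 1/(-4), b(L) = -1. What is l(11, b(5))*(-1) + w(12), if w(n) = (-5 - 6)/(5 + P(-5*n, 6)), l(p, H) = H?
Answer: -25/19 ≈ -1.3158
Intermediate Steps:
P(K, y) = -¼
w(n) = -44/19 (w(n) = (-5 - 6)/(5 - ¼) = -11/19/4 = -11*4/19 = -44/19)
l(11, b(5))*(-1) + w(12) = -1*(-1) - 44/19 = 1 - 44/19 = -25/19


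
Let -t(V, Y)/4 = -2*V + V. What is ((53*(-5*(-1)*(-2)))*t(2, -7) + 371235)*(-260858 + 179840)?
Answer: -29733200910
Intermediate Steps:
t(V, Y) = 4*V (t(V, Y) = -4*(-2*V + V) = -(-4)*V = 4*V)
((53*(-5*(-1)*(-2)))*t(2, -7) + 371235)*(-260858 + 179840) = ((53*(-5*(-1)*(-2)))*(4*2) + 371235)*(-260858 + 179840) = ((53*(5*(-2)))*8 + 371235)*(-81018) = ((53*(-10))*8 + 371235)*(-81018) = (-530*8 + 371235)*(-81018) = (-4240 + 371235)*(-81018) = 366995*(-81018) = -29733200910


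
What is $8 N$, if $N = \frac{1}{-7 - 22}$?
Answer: $- \frac{8}{29} \approx -0.27586$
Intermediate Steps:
$N = - \frac{1}{29}$ ($N = \frac{1}{-29} = - \frac{1}{29} \approx -0.034483$)
$8 N = 8 \left(- \frac{1}{29}\right) = - \frac{8}{29}$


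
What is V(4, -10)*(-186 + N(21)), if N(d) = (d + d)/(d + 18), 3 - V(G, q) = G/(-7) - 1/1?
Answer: -76928/91 ≈ -845.36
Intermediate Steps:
V(G, q) = 4 + G/7 (V(G, q) = 3 - (G/(-7) - 1/1) = 3 - (G*(-⅐) - 1*1) = 3 - (-G/7 - 1) = 3 - (-1 - G/7) = 3 + (1 + G/7) = 4 + G/7)
N(d) = 2*d/(18 + d) (N(d) = (2*d)/(18 + d) = 2*d/(18 + d))
V(4, -10)*(-186 + N(21)) = (4 + (⅐)*4)*(-186 + 2*21/(18 + 21)) = (4 + 4/7)*(-186 + 2*21/39) = 32*(-186 + 2*21*(1/39))/7 = 32*(-186 + 14/13)/7 = (32/7)*(-2404/13) = -76928/91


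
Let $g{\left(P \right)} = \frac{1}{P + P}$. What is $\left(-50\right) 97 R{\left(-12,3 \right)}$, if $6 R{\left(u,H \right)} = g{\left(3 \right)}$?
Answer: $- \frac{2425}{18} \approx -134.72$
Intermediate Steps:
$g{\left(P \right)} = \frac{1}{2 P}$
$R{\left(u,H \right)} = \frac{1}{36}$ ($R{\left(u,H \right)} = \frac{\frac{1}{2} \cdot \frac{1}{3}}{6} = \frac{1}{6} \cdot \frac{1}{6} = \frac{1}{36}$)
$\left(-50\right) 97 R{\left(-12,3 \right)} = \left(-50\right) 97 \cdot \frac{1}{36} = \left(-4850\right) \frac{1}{36} = - \frac{2425}{18}$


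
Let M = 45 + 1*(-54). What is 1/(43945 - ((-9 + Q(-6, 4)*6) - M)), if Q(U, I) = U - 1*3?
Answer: 1/43999 ≈ 2.2728e-5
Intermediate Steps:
Q(U, I) = -3 + U (Q(U, I) = U - 3 = -3 + U)
M = -9 (M = 45 - 54 = -9)
1/(43945 - ((-9 + Q(-6, 4)*6) - M)) = 1/(43945 - ((-9 + (-3 - 6)*6) - 1*(-9))) = 1/(43945 - ((-9 - 9*6) + 9)) = 1/(43945 - ((-9 - 54) + 9)) = 1/(43945 - (-63 + 9)) = 1/(43945 - 1*(-54)) = 1/(43945 + 54) = 1/43999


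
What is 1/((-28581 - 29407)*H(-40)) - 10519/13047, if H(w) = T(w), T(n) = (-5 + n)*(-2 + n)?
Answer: -384284740709/476638744680 ≈ -0.80624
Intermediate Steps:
H(w) = 10 + w**2 - 7*w
1/((-28581 - 29407)*H(-40)) - 10519/13047 = 1/((-28581 - 29407)*(10 + (-40)**2 - 7*(-40))) - 10519/13047 = 1/((-57988)*(10 + 1600 + 280)) - 10519*1/13047 = -1/57988/1890 - 10519/13047 = -1/57988*1/1890 - 10519/13047 = -1/109597320 - 10519/13047 = -384284740709/476638744680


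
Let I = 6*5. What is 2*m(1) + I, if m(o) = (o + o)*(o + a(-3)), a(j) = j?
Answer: 22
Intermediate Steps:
I = 30
m(o) = 2*o*(-3 + o) (m(o) = (o + o)*(o - 3) = (2*o)*(-3 + o) = 2*o*(-3 + o))
2*m(1) + I = 2*(2*1*(-3 + 1)) + 30 = 2*(2*1*(-2)) + 30 = 2*(-4) + 30 = -8 + 30 = 22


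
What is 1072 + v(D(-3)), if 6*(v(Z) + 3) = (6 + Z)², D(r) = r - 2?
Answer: 6415/6 ≈ 1069.2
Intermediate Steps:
D(r) = -2 + r
v(Z) = -3 + (6 + Z)²/6
1072 + v(D(-3)) = 1072 + (-3 + (6 + (-2 - 3))²/6) = 1072 + (-3 + (6 - 5)²/6) = 1072 + (-3 + (⅙)*1²) = 1072 + (-3 + (⅙)*1) = 1072 + (-3 + ⅙) = 1072 - 17/6 = 6415/6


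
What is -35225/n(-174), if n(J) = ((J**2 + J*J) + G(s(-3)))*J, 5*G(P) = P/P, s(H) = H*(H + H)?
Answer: 176125/52680414 ≈ 0.0033433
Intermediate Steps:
s(H) = 2*H**2 (s(H) = H*(2*H) = 2*H**2)
G(P) = 1/5 (G(P) = (P/P)/5 = (1/5)*1 = 1/5)
n(J) = J*(1/5 + 2*J**2) (n(J) = ((J**2 + J*J) + 1/5)*J = ((J**2 + J**2) + 1/5)*J = (2*J**2 + 1/5)*J = (1/5 + 2*J**2)*J = J*(1/5 + 2*J**2))
-35225/n(-174) = -35225/(2*(-174)**3 + (1/5)*(-174)) = -35225/(2*(-5268024) - 174/5) = -35225/(-10536048 - 174/5) = -35225/(-52680414/5) = -35225*(-5/52680414) = 176125/52680414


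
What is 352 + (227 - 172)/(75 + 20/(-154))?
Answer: 406703/1153 ≈ 352.73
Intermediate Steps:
352 + (227 - 172)/(75 + 20/(-154)) = 352 + 55/(75 + 20*(-1/154)) = 352 + 55/(75 - 10/77) = 352 + 55/(5765/77) = 352 + 55*(77/5765) = 352 + 847/1153 = 406703/1153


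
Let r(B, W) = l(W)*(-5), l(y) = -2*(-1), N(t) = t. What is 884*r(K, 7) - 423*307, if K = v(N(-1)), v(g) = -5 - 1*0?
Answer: -138701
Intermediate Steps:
v(g) = -5 (v(g) = -5 + 0 = -5)
l(y) = 2
K = -5
r(B, W) = -10 (r(B, W) = 2*(-5) = -10)
884*r(K, 7) - 423*307 = 884*(-10) - 423*307 = -8840 - 129861 = -138701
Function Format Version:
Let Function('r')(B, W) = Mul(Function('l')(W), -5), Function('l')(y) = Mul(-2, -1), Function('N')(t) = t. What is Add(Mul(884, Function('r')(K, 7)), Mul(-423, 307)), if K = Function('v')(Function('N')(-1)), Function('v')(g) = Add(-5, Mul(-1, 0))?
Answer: -138701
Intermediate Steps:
Function('v')(g) = -5 (Function('v')(g) = Add(-5, 0) = -5)
Function('l')(y) = 2
K = -5
Function('r')(B, W) = -10 (Function('r')(B, W) = Mul(2, -5) = -10)
Add(Mul(884, Function('r')(K, 7)), Mul(-423, 307)) = Add(Mul(884, -10), Mul(-423, 307)) = Add(-8840, -129861) = -138701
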